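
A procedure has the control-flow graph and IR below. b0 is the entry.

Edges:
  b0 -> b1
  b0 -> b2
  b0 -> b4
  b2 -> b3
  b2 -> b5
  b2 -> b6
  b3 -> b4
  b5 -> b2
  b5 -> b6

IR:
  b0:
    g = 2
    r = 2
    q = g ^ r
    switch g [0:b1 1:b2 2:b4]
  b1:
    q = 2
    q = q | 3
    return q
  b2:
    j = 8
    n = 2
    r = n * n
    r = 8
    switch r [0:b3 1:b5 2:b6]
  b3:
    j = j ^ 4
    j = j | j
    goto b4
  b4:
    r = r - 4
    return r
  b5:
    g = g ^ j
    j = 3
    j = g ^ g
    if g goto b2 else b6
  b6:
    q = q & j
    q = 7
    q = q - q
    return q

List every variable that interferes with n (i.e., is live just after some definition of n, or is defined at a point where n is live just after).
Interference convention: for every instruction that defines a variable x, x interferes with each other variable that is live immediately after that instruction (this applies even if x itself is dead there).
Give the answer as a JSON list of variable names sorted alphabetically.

def/use:
  b0: {g,q,r} / ∅
  b1: {q} / ∅
  b2: {j,n,r} / ∅
  b3: {j} / {j}
  b4: {r} / {r}
  b5: {g,j} / {g,j}
  b6: {q} / {j,q}

Backward fixpoint:
  b0 li=∅ lo={g,q,r}
  b1 li=∅ lo=∅
  b2 li={g,q} lo={g,j,q,r}
  b3 li={j,r} lo={r}
  b4 li={r} lo=∅
  b5 li={g,j,q} lo={g,j,q}
  b6 li={j,q} lo=∅

Conflict graph:
  g — {j,n,q,r}
  j — {g,n,q,r}
  n — {g,j,q}
  q — {g,j,n,r}
  r — {g,j,q}

N(n) = ["g", "j", "q"]

Answer: ["g", "j", "q"]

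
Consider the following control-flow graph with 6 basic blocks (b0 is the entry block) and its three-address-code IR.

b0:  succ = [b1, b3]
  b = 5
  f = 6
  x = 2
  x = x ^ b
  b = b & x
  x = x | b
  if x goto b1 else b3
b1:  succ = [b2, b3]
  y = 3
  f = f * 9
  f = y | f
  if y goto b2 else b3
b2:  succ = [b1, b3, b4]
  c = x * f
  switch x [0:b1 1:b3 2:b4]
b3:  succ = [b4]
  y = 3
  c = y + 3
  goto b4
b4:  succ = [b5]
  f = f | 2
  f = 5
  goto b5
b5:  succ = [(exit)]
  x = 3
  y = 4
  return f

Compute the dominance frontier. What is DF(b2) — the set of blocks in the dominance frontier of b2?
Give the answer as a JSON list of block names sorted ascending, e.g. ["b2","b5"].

idom tree: b1←b0 b2←b1 b3←b0 b4←b0 b5←b4
Dom∩ at merges:
  b1: preds {b0,b2}: {b0} ∩ {b0,b1,b2} = {b0}; idom=b0
  b3: preds {b0,b1,b2}: {b0} ∩ {b0,b1} ∩ {b0,b1,b2} = {b0}; idom=b0
  b4: preds {b2,b3}: {b0,b1,b2} ∩ {b0,b3} = {b0}; idom=b0

Frontier:
  b1←b0: walk · to b0
  b1←b2: walk b2→b1 to b0
  b3←b0: walk · to b0
  b3←b1: walk b1 to b0
  b3←b2: walk b2→b1 to b0
  b4←b2: walk b2→b1 to b0
  b4←b3: walk b3 to b0
  b0 → ∅
  b1 → {b1,b3,b4}
  b2 → {b1,b3,b4}
  b3 → {b4}
  b4 → ∅
  b5 → ∅

DF(b2) = ["b1", "b3", "b4"]

Answer: ["b1", "b3", "b4"]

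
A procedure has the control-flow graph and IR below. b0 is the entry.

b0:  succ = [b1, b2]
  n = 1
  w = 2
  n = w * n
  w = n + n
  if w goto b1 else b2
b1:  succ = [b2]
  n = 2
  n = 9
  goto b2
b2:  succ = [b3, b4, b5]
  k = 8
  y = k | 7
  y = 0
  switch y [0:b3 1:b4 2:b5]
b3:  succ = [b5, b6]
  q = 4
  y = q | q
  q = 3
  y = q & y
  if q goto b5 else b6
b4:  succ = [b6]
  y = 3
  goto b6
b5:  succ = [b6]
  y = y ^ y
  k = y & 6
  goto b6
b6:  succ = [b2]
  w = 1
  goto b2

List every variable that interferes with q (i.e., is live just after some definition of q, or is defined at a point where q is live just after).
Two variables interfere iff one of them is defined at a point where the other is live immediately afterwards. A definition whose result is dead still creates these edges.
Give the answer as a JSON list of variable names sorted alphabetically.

Block summaries:
  b0: {n,w} / ∅
  b1: {n} / ∅
  b2: {k,y} / ∅
  b3: {q,y} / ∅
  b4: {y} / ∅
  b5: {k,y} / {y}
  b6: {w} / ∅

Live sets:
  b0: in=∅ out=∅
  b1: in=∅ out=∅
  b2: in=∅ out={y}
  b3: in=∅ out={y}
  b4: in=∅ out=∅
  b5: in={y} out=∅
  b6: in=∅ out=∅

Conflict graph:
  k↔∅
  n↔{w}
  q↔{y}
  w↔{n}
  y↔{q}

N(q) = ["y"]

Answer: ["y"]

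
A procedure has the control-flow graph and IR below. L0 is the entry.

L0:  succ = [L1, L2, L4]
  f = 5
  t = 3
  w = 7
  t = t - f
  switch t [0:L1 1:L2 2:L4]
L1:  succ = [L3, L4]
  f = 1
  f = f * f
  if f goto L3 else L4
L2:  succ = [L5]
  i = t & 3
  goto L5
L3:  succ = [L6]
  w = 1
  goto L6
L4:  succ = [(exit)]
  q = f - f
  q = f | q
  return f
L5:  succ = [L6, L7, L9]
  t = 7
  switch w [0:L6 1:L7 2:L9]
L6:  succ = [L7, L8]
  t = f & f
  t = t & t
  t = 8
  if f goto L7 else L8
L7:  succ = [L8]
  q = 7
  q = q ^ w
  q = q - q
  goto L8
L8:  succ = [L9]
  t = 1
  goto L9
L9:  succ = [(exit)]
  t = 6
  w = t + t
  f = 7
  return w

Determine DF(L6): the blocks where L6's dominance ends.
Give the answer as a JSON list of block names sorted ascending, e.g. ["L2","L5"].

idom tree: L1←L0 L2←L0 L3←L1 L4←L0 L5←L2 L6←L0 L7←L0 L8←L0 L9←L0
Dom at joins:
  L4: preds {L0,L1}: {L0} ∩ {L0,L1} = {L0}; idom=L0
  L6: preds {L3,L5}: {L0,L1,L3} ∩ {L0,L2,L5} = {L0}; idom=L0
  L7: preds {L5,L6}: {L0,L2,L5} ∩ {L0,L6} = {L0}; idom=L0
  L8: preds {L6,L7}: {L0,L6} ∩ {L0,L7} = {L0}; idom=L0
  L9: preds {L5,L8}: {L0,L2,L5} ∩ {L0,L8} = {L0}; idom=L0

Frontier:
  join L4 pred L0: · stop@L0
  join L4 pred L1: L1 stop@L0
  join L6 pred L3: L3→L1 stop@L0
  join L6 pred L5: L5→L2 stop@L0
  join L7 pred L5: L5→L2 stop@L0
  join L7 pred L6: L6 stop@L0
  join L8 pred L6: L6 stop@L0
  join L8 pred L7: L7 stop@L0
  join L9 pred L5: L5→L2 stop@L0
  join L9 pred L8: L8 stop@L0
  L0 → ∅
  L1 → {L4,L6}
  L2 → {L6,L7,L9}
  L3 → {L6}
  L4 → ∅
  L5 → {L6,L7,L9}
  L6 → {L7,L8}
  L7 → {L8}
  L8 → {L9}
  L9 → ∅

DF(L6) = ["L7", "L8"]

Answer: ["L7", "L8"]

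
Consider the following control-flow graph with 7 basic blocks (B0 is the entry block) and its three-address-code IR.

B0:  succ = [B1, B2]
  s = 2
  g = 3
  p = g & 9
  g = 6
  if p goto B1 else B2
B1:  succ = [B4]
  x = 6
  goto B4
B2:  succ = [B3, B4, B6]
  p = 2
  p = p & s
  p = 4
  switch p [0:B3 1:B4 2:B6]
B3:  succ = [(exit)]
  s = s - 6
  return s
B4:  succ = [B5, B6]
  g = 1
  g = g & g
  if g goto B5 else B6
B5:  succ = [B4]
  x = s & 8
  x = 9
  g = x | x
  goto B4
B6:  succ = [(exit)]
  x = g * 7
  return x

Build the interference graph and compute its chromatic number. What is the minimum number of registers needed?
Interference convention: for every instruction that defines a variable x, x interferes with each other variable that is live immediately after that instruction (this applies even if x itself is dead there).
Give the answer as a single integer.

Block summaries:
  B0 def {g,p,s} use ∅
  B1 def {x} use ∅
  B2 def {p} use {s}
  B3 def {s} use {s}
  B4 def {g} use ∅
  B5 def {g,x} use {s}
  B6 def {x} use {g}

Live sets:
  B0: in=∅ out={g,s}
  B1: in={s} out={s}
  B2: in={g,s} out={g,s}
  B3: in={s} out=∅
  B4: in={s} out={g,s}
  B5: in={s} out={s}
  B6: in={g} out=∅

Conflict graph:
  g — {p,s}
  p — {g,s}
  s — {g,p,x}
  x — {s}

Registers:
  {g,p,s} pairwise interfere (3-clique) ⇒ χ ≥ 3
  assign g→c1 p→c2 s→c0 x→c1 — no edge inside a register ⇒ χ ≤ 3
  χ = 3

Answer: 3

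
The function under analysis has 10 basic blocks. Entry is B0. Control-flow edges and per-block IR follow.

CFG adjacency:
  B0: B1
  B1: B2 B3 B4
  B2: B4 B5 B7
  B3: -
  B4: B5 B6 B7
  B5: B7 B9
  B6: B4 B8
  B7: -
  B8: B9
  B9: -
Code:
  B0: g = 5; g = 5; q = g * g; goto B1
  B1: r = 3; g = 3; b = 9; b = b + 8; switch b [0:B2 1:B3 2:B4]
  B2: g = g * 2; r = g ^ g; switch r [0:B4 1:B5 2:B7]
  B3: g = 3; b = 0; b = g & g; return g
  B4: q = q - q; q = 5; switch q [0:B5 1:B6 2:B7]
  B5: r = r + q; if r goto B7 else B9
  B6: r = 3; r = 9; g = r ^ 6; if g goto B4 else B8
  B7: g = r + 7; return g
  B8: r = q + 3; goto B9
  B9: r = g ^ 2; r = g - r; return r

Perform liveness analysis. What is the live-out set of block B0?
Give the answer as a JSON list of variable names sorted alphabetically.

Per-block:
  B0 def {g,q} use ∅
  B1 def {b,g,r} use ∅
  B2 def {g,r} use {g}
  B3 def {b,g} use ∅
  B4 def {q} use {q}
  B5 def {r} use {q,r}
  B6 def {g,r} use ∅
  B7 def {g} use {r}
  B8 def {r} use {q}
  B9 def {r} use {g}

Backward fixpoint:
  live B0: ∅→{q}
  live B1: {q}→{g,q,r}
  live B2: {g,q}→{g,q,r}
  live B3: ∅→∅
  live B4: {g,q,r}→{g,q,r}
  live B5: {g,q,r}→{g,r}
  live B6: {q}→{g,q,r}
  live B7: {r}→∅
  live B8: {g,q}→{g}
  live B9: {g}→∅

live-out(B0) = ["q"]

Answer: ["q"]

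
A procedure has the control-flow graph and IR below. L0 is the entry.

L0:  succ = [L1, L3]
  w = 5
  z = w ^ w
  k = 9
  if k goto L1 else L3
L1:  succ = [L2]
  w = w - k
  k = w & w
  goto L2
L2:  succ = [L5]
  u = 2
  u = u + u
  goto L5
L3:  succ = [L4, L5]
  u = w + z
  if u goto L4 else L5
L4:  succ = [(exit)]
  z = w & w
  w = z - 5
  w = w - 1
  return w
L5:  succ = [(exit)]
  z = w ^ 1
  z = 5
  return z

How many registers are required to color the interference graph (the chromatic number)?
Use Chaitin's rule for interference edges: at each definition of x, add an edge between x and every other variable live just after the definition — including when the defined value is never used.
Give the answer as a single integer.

Answer: 3

Working:
def/use:
  L0: def={k,w,z} ue=∅
  L1: def={k,w} ue={k,w}
  L2: def={u} ue=∅
  L3: def={u} ue={w,z}
  L4: def={w,z} ue={w}
  L5: def={z} ue={w}

Backward fixpoint:
  L0: in=∅ out={k,w,z}
  L1: in={k,w} out={w}
  L2: in={w} out={w}
  L3: in={w,z} out={w}
  L4: in={w} out=∅
  L5: in={w} out=∅

Interfere edges:
  k↔{w,z}
  u↔{w}
  w↔{k,u,z}
  z↔{k,w}

Colouring:
  clique {k,w,z} ⇒ need ≥ 3
  3-colouring: r0={w}  r1={k,u}  r2={z}
  χ = 3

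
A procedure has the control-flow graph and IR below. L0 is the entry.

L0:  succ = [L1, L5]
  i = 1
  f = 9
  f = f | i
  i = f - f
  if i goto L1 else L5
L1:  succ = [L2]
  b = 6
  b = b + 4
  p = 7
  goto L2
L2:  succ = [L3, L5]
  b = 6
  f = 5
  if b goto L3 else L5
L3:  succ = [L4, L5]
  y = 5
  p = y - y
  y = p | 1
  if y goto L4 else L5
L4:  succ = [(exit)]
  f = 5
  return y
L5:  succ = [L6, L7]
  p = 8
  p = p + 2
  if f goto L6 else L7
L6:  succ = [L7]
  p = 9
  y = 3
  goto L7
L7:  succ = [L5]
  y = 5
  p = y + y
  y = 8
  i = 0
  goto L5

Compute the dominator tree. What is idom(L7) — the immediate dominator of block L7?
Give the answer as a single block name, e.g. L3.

idom tree: L1←L0 L2←L1 L3←L2 L4←L3 L5←L0 L6←L5 L7←L5
Dom∩ at merges:
  L5: preds {L0,L2,L3,L7}: {L0} ∩ {L0,L1,L2} ∩ {L0,L1,L2,L3} ∩ {L0,L5,L7} = {L0}; idom=L0
  L7: preds {L5,L6}: {L0,L5} ∩ {L0,L5,L6} = {L0,L5}; idom=L5

idom(L7) = L5

Answer: L5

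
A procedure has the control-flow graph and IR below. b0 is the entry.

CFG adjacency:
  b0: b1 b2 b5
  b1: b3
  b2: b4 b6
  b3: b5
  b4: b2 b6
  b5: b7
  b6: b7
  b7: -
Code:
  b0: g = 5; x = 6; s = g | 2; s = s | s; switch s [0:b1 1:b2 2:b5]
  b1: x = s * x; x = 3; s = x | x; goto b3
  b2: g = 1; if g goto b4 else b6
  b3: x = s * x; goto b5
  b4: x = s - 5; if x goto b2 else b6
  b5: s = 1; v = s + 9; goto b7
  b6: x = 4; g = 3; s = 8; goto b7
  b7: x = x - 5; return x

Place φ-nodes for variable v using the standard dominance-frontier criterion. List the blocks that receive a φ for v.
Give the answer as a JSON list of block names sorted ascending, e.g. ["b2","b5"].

idom tree: b1←b0 b2←b0 b3←b1 b4←b2 b5←b0 b6←b2 b7←b0
Join-block Dom:
  b2: preds {b0,b4}: {b0} ∩ {b0,b2,b4} = {b0}; idom=b0
  b5: preds {b0,b3}: {b0} ∩ {b0,b1,b3} = {b0}; idom=b0
  b6: preds {b2,b4}: {b0,b2} ∩ {b0,b2,b4} = {b0,b2}; idom=b2
  b7: preds {b5,b6}: {b0,b5} ∩ {b0,b2,b6} = {b0}; idom=b0

Frontier:
  join b2 pred b0: · stop@b0
  join b2 pred b4: b4→b2 stop@b0
  join b5 pred b0: · stop@b0
  join b5 pred b3: b3→b1 stop@b0
  join b6 pred b2: · stop@b2
  join b6 pred b4: b4 stop@b2
  join b7 pred b5: b5 stop@b0
  join b7 pred b6: b6→b2 stop@b0
  b0: DF=∅
  b1: DF={b5}
  b2: DF={b2,b7}
  b3: DF={b5}
  b4: DF={b2,b6}
  b5: DF={b7}
  b6: DF={b7}
  b7: DF=∅

φ for v: defs {b5}
  DF⁺ = {b7}

Answer: ["b7"]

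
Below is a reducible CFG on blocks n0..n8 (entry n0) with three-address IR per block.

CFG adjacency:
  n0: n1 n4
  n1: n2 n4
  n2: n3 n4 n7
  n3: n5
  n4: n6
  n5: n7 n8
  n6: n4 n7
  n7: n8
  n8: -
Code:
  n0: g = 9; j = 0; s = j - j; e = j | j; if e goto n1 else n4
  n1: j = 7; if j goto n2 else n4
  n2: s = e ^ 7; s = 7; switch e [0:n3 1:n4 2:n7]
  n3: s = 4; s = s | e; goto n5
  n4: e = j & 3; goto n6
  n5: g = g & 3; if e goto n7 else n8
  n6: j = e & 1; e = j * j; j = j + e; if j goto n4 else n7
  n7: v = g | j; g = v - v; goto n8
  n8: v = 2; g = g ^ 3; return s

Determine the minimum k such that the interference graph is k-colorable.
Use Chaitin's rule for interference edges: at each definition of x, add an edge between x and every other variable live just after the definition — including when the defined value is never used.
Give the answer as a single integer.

Per-block:
  n0: {e,g,j,s} / ∅
  n1: {j} / ∅
  n2: {s} / {e}
  n3: {s} / {e}
  n4: {e} / {j}
  n5: {g} / {e,g}
  n6: {e,j} / {e}
  n7: {g,v} / {g,j}
  n8: {g,v} / {g,s}

Live sets:
  live n0: ∅→{e,g,j,s}
  live n1: {e,g,s}→{e,g,j,s}
  live n2: {e,g,j}→{e,g,j,s}
  live n3: {e,g,j}→{e,g,j,s}
  live n4: {g,j,s}→{e,g,s}
  live n5: {e,g,j,s}→{g,j,s}
  live n6: {e,g,s}→{g,j,s}
  live n7: {g,j,s}→{g,s}
  live n8: {g,s}→∅

Interfere edges:
  e↔{g,j,s}
  g↔{e,j,s,v}
  j↔{e,g,s}
  s↔{e,g,j,v}
  v↔{g,s}

Chromatic number:
  lower bound: {e,g,j,s} mutually conflict ⇒ χ ≥ 4
  4-colouring: c0={g}  c1={s}  c2={e,v}  c3={j}
  χ = 4

Answer: 4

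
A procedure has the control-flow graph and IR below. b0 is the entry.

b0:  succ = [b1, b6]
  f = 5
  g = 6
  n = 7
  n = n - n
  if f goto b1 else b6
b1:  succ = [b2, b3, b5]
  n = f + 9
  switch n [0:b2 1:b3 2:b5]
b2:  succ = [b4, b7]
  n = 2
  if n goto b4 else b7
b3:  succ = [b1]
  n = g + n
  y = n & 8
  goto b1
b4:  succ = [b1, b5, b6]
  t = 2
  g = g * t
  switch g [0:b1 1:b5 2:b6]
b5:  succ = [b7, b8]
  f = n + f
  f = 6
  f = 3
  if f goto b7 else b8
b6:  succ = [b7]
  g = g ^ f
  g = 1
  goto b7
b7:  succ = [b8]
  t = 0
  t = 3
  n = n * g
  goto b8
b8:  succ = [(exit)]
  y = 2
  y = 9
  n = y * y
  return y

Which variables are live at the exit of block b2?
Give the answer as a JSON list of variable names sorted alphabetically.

Per-block:
  b0: {f,g,n} / ∅
  b1: {n} / {f}
  b2: {n} / ∅
  b3: {n,y} / {g,n}
  b4: {g,t} / {g}
  b5: {f} / {f,n}
  b6: {g} / {f,g}
  b7: {n,t} / {g,n}
  b8: {n,y} / ∅

Backward fixpoint:
  live b0: ∅→{f,g,n}
  live b1: {f,g}→{f,g,n}
  live b2: {f,g}→{f,g,n}
  live b3: {f,g,n}→{f,g}
  live b4: {f,g,n}→{f,g,n}
  live b5: {f,g,n}→{g,n}
  live b6: {f,g,n}→{g,n}
  live b7: {g,n}→∅
  live b8: ∅→∅

live-out(b2) = ["f", "g", "n"]

Answer: ["f", "g", "n"]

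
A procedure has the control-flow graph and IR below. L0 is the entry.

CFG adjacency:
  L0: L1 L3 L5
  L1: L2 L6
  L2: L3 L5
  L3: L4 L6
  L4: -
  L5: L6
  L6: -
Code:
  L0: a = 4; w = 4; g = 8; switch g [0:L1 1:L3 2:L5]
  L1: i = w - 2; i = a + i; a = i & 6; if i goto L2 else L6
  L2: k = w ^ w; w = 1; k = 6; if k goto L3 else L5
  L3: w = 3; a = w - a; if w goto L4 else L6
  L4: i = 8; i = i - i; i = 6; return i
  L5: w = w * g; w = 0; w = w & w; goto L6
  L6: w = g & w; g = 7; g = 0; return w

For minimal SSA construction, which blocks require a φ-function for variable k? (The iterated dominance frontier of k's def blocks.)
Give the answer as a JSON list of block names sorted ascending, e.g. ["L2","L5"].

idom tree: L1←L0 L2←L1 L3←L0 L4←L3 L5←L0 L6←L0
Dom at joins:
  L3: preds {L0,L2}: {L0} ∩ {L0,L1,L2} = {L0}; idom=L0
  L5: preds {L0,L2}: {L0} ∩ {L0,L1,L2} = {L0}; idom=L0
  L6: preds {L1,L3,L5}: {L0,L1} ∩ {L0,L3} ∩ {L0,L5} = {L0}; idom=L0

DF derivation:
  L3←L0: walk · to L0
  L3←L2: walk L2→L1 to L0
  L5←L0: walk · to L0
  L5←L2: walk L2→L1 to L0
  L6←L1: walk L1 to L0
  L6←L3: walk L3 to L0
  L6←L5: walk L5 to L0
  L0 → ∅
  L1 → {L3,L5,L6}
  L2 → {L3,L5}
  L3 → {L6}
  L4 → ∅
  L5 → {L6}
  L6 → ∅

φ for k: defs {L2}
  DF⁺ = {L3,L5,L6}

Answer: ["L3", "L5", "L6"]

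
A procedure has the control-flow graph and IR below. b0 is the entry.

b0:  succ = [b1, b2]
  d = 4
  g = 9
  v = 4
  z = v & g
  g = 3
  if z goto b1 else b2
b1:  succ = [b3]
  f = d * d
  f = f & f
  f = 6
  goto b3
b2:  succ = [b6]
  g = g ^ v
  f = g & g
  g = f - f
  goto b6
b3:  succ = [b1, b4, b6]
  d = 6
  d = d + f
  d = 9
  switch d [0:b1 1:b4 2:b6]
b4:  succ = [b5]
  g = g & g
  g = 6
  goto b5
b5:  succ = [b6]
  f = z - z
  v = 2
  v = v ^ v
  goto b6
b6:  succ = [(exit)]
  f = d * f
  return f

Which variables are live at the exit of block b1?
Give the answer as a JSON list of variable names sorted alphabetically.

Answer: ["f", "g", "z"]

Analysis:
def/use:
  b0 def {d,g,v,z} use ∅
  b1 def {f} use {d}
  b2 def {f,g} use {g,v}
  b3 def {d} use {f}
  b4 def {g} use {g}
  b5 def {f,v} use {z}
  b6 def {f} use {d,f}

Liveness:
  b0 li=∅ lo={d,g,v,z}
  b1 li={d,g,z} lo={f,g,z}
  b2 li={d,g,v} lo={d,f}
  b3 li={f,g,z} lo={d,f,g,z}
  b4 li={d,g,z} lo={d,z}
  b5 li={d,z} lo={d,f}
  b6 li={d,f} lo=∅

live-out(b1) = ["f", "g", "z"]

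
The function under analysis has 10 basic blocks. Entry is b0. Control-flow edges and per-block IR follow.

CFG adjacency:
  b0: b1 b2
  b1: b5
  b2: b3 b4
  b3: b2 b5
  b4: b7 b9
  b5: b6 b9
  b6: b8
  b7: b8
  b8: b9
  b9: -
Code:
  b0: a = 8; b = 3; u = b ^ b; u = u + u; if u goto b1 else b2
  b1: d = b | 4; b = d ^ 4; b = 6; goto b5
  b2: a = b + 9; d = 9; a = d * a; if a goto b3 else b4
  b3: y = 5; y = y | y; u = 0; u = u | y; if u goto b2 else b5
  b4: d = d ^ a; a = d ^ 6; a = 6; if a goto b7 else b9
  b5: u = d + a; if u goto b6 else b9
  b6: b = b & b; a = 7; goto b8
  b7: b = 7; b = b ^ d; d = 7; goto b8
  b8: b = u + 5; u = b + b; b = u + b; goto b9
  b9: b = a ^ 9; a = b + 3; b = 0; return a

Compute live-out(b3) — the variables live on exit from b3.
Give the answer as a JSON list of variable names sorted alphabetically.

Answer: ["a", "b", "d", "u"]

Derivation:
def/use:
  b0: def={a,b,u} ue=∅
  b1: def={b,d} ue={b}
  b2: def={a,d} ue={b}
  b3: def={u,y} ue=∅
  b4: def={a,d} ue={a,d}
  b5: def={u} ue={a,d}
  b6: def={a,b} ue={b}
  b7: def={b,d} ue={d}
  b8: def={b,u} ue={u}
  b9: def={a,b} ue={a}

Liveness:
  live b0: ∅→{a,b,u}
  live b1: {a,b}→{a,b,d}
  live b2: {b,u}→{a,b,d,u}
  live b3: {a,b,d}→{a,b,d,u}
  live b4: {a,d,u}→{a,d,u}
  live b5: {a,b,d}→{a,b,u}
  live b6: {b,u}→{a,u}
  live b7: {a,d,u}→{a,u}
  live b8: {a,u}→{a}
  live b9: {a}→∅

live-out(b3) = ["a", "b", "d", "u"]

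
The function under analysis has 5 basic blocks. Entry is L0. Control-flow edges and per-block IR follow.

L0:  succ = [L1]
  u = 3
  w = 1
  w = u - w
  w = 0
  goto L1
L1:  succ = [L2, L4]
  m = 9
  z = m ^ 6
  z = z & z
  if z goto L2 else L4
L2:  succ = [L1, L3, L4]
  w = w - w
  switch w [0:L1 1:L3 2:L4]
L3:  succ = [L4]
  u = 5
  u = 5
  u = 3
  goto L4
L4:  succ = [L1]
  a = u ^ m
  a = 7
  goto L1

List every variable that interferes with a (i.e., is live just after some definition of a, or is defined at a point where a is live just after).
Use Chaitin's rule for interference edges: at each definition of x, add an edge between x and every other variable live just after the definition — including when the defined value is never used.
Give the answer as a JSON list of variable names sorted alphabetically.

Per-block:
  L0: {u,w} / ∅
  L1: {m,z} / ∅
  L2: {w} / {w}
  L3: {u} / ∅
  L4: {a} / {m,u}

Backward fixpoint:
  L0: in=∅ out={u,w}
  L1: in={u,w} out={m,u,w}
  L2: in={m,u,w} out={m,u,w}
  L3: in={m,w} out={m,u,w}
  L4: in={m,u,w} out={u,w}

Interference:
  a: {u,w}
  m: {u,w,z}
  u: {a,m,w,z}
  w: {a,m,u,z}
  z: {m,u,w}

N(a) = ["u", "w"]

Answer: ["u", "w"]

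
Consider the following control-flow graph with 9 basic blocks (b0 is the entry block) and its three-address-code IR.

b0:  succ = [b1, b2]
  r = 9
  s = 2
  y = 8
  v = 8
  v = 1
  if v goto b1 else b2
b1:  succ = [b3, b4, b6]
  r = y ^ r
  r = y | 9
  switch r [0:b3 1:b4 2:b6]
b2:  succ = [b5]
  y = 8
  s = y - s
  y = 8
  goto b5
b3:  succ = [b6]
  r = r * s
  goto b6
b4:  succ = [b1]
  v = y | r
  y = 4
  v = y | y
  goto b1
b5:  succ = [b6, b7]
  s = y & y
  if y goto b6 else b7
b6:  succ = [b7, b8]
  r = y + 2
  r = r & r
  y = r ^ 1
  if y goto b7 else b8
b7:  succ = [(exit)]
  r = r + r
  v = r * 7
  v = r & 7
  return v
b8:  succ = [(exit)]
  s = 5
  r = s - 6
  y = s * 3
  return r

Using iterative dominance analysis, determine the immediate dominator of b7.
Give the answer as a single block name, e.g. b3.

idom tree: b1←b0 b2←b0 b3←b1 b4←b1 b5←b2 b6←b0 b7←b0 b8←b6
Dom∩ at merges:
  b1: preds {b0,b4}: {b0} ∩ {b0,b1,b4} = {b0}; idom=b0
  b6: preds {b1,b3,b5}: {b0,b1} ∩ {b0,b1,b3} ∩ {b0,b2,b5} = {b0}; idom=b0
  b7: preds {b5,b6}: {b0,b2,b5} ∩ {b0,b6} = {b0}; idom=b0

idom(b7) = b0

Answer: b0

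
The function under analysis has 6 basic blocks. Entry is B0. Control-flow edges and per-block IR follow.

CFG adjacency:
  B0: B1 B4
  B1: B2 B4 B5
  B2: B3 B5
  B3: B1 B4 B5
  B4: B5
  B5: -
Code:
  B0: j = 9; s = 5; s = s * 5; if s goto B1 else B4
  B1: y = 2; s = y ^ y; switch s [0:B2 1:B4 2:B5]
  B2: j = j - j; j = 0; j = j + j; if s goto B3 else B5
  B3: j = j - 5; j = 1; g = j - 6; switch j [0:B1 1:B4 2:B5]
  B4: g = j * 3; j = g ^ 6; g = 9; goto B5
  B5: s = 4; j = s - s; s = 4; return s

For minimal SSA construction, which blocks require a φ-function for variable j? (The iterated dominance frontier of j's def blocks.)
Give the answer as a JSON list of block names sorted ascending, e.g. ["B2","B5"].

Answer: ["B1", "B4", "B5"]

Derivation:
idom tree: B1←B0 B2←B1 B3←B2 B4←B0 B5←B0
Join-block Dom:
  B1: preds {B0,B3}: {B0} ∩ {B0,B1,B2,B3} = {B0}; idom=B0
  B4: preds {B0,B1,B3}: {B0} ∩ {B0,B1} ∩ {B0,B1,B2,B3} = {B0}; idom=B0
  B5: preds {B1,B2,B3,B4}: {B0,B1} ∩ {B0,B1,B2} ∩ {B0,B1,B2,B3} ∩ {B0,B4} = {B0}; idom=B0

DF derivation:
  B1←B0: walk · to B0
  B1←B3: walk B3→B2→B1 to B0
  B4←B0: walk · to B0
  B4←B1: walk B1 to B0
  B4←B3: walk B3→B2→B1 to B0
  B5←B1: walk B1 to B0
  B5←B2: walk B2→B1 to B0
  B5←B3: walk B3→B2→B1 to B0
  B5←B4: walk B4 to B0
  B0: DF=∅
  B1: DF={B1,B4,B5}
  B2: DF={B1,B4,B5}
  B3: DF={B1,B4,B5}
  B4: DF={B5}
  B5: DF=∅

φ for j: defs {B0,B2,B3,B4,B5}
  DF⁺ = {B1,B4,B5}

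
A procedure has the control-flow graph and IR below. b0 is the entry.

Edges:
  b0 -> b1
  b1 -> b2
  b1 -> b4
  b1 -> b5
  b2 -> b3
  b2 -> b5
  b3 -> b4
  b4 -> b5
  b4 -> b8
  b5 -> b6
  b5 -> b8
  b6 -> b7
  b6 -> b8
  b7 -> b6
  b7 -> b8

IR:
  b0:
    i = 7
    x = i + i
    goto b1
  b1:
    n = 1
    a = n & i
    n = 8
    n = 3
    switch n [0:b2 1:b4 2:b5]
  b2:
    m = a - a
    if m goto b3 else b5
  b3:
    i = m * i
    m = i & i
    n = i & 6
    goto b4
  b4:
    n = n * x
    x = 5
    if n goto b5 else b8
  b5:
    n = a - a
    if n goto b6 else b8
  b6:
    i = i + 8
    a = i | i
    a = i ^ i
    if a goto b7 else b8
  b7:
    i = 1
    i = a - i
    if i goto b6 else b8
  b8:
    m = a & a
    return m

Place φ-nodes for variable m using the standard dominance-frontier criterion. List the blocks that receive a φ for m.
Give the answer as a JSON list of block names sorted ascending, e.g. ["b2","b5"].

Answer: ["b4", "b5", "b8"]

Working:
idom tree: b1←b0 b2←b1 b3←b2 b4←b1 b5←b1 b6←b5 b7←b6 b8←b1
Dom∩ at merges:
  b4: preds {b1,b3}: {b0,b1} ∩ {b0,b1,b2,b3} = {b0,b1}; idom=b1
  b5: preds {b1,b2,b4}: {b0,b1} ∩ {b0,b1,b2} ∩ {b0,b1,b4} = {b0,b1}; idom=b1
  b6: preds {b5,b7}: {b0,b1,b5} ∩ {b0,b1,b5,b6,b7} = {b0,b1,b5}; idom=b5
  b8: preds {b4,b5,b6,b7}: {b0,b1,b4} ∩ {b0,b1,b5} ∩ {b0,b1,b5,b6} ∩ {b0,b1,b5,b6,b7} = {b0,b1}; idom=b1

DF derivation:
  join b4 pred b1: · stop@b1
  join b4 pred b3: b3→b2 stop@b1
  join b5 pred b1: · stop@b1
  join b5 pred b2: b2 stop@b1
  join b5 pred b4: b4 stop@b1
  join b6 pred b5: · stop@b5
  join b6 pred b7: b7→b6 stop@b5
  join b8 pred b4: b4 stop@b1
  join b8 pred b5: b5 stop@b1
  join b8 pred b6: b6→b5 stop@b1
  join b8 pred b7: b7→b6→b5 stop@b1
  b0 → ∅
  b1 → ∅
  b2 → {b4,b5}
  b3 → {b4}
  b4 → {b5,b8}
  b5 → {b8}
  b6 → {b6,b8}
  b7 → {b6,b8}
  b8 → ∅

φ for m: defs {b2,b3,b8}
  DF⁺ = {b4,b5,b8}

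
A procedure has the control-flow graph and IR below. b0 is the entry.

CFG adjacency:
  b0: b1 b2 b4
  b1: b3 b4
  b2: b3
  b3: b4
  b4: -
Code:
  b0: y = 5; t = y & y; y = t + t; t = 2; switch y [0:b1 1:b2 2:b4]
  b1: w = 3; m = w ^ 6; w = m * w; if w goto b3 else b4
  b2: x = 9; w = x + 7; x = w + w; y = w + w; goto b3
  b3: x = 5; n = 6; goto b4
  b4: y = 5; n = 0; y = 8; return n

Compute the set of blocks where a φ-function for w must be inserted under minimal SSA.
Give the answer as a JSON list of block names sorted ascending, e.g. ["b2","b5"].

idom tree: b1←b0 b2←b0 b3←b0 b4←b0
Join-block Dom:
  b3: preds {b1,b2}: {b0,b1} ∩ {b0,b2} = {b0}; idom=b0
  b4: preds {b0,b1,b3}: {b0} ∩ {b0,b1} ∩ {b0,b3} = {b0}; idom=b0

Frontier:
  b3←b1: walk b1 to b0
  b3←b2: walk b2 to b0
  b4←b0: walk · to b0
  b4←b1: walk b1 to b0
  b4←b3: walk b3 to b0
  b0: DF=∅
  b1: DF={b3,b4}
  b2: DF={b3}
  b3: DF={b4}
  b4: DF=∅

φ for w: defs {b1,b2}
  DF⁺ = {b3,b4}

Answer: ["b3", "b4"]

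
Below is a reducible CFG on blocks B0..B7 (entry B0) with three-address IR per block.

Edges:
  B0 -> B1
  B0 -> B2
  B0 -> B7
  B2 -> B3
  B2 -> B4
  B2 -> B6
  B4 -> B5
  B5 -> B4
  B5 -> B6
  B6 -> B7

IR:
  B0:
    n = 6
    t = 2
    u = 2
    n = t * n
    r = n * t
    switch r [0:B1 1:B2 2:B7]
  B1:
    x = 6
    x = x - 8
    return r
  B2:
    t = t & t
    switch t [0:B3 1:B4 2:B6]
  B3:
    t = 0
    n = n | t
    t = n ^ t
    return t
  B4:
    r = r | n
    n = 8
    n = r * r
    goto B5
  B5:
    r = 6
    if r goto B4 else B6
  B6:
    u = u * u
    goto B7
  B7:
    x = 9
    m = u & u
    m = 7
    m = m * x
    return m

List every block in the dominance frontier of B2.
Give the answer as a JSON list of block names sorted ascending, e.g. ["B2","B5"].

Answer: ["B7"]

Working:
idom tree: B1←B0 B2←B0 B3←B2 B4←B2 B5←B4 B6←B2 B7←B0
Join-block Dom:
  B4: preds {B2,B5}: {B0,B2} ∩ {B0,B2,B4,B5} = {B0,B2}; idom=B2
  B6: preds {B2,B5}: {B0,B2} ∩ {B0,B2,B4,B5} = {B0,B2}; idom=B2
  B7: preds {B0,B6}: {B0} ∩ {B0,B2,B6} = {B0}; idom=B0

Frontier:
  B4←B2: walk · to B2
  B4←B5: walk B5→B4 to B2
  B6←B2: walk · to B2
  B6←B5: walk B5→B4 to B2
  B7←B0: walk · to B0
  B7←B6: walk B6→B2 to B0
  B0: DF=∅
  B1: DF=∅
  B2: DF={B7}
  B3: DF=∅
  B4: DF={B4,B6}
  B5: DF={B4,B6}
  B6: DF={B7}
  B7: DF=∅

DF(B2) = ["B7"]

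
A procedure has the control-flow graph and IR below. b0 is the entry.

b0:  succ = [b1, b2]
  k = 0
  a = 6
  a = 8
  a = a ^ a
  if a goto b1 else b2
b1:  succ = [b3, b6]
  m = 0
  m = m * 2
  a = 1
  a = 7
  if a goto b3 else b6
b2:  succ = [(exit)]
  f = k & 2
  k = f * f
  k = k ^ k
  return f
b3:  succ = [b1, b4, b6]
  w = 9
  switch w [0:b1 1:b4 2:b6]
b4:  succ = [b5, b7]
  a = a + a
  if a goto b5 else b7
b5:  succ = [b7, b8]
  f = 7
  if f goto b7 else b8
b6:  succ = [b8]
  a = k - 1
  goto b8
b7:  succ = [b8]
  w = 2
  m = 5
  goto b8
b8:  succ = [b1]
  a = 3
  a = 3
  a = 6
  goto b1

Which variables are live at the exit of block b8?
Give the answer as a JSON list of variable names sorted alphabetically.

Answer: ["k"]

Analysis:
Block summaries:
  b0 def {a,k} use ∅
  b1 def {a,m} use ∅
  b2 def {f,k} use {k}
  b3 def {w} use ∅
  b4 def {a} use {a}
  b5 def {f} use ∅
  b6 def {a} use {k}
  b7 def {m,w} use ∅
  b8 def {a} use ∅

Live sets:
  b0: in=∅ out={k}
  b1: in={k} out={a,k}
  b2: in={k} out=∅
  b3: in={a,k} out={a,k}
  b4: in={a,k} out={k}
  b5: in={k} out={k}
  b6: in={k} out={k}
  b7: in={k} out={k}
  b8: in={k} out={k}

live-out(b8) = ["k"]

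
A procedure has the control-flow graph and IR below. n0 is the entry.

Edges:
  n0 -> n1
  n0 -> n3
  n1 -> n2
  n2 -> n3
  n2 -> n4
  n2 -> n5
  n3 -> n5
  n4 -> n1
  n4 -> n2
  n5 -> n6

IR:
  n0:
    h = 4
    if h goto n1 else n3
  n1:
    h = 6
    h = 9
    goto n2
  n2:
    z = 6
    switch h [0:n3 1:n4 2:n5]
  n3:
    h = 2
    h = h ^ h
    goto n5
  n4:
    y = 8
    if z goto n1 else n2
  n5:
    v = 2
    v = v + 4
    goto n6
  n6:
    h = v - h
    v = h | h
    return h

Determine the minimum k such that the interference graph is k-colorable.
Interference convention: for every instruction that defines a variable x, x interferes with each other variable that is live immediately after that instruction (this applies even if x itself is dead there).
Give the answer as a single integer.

Answer: 3

Working:
def/use:
  n0 def {h} use ∅
  n1 def {h} use ∅
  n2 def {z} use {h}
  n3 def {h} use ∅
  n4 def {y} use {z}
  n5 def {v} use ∅
  n6 def {h,v} use {h,v}

Backward fixpoint:
  live n0: ∅→∅
  live n1: ∅→{h}
  live n2: {h}→{h,z}
  live n3: ∅→{h}
  live n4: {h,z}→{h}
  live n5: {h}→{h,v}
  live n6: {h,v}→∅

Conflict graph:
  h↔{v,y,z}
  v↔{h}
  y↔{h,z}
  z↔{h,y}

Chromatic number:
  lower bound: {h,y,z} mutually conflict ⇒ χ ≥ 3
  assign h→r0 v→r1 y→r1 z→r2 — no edge inside a register ⇒ χ ≤ 3
  χ = 3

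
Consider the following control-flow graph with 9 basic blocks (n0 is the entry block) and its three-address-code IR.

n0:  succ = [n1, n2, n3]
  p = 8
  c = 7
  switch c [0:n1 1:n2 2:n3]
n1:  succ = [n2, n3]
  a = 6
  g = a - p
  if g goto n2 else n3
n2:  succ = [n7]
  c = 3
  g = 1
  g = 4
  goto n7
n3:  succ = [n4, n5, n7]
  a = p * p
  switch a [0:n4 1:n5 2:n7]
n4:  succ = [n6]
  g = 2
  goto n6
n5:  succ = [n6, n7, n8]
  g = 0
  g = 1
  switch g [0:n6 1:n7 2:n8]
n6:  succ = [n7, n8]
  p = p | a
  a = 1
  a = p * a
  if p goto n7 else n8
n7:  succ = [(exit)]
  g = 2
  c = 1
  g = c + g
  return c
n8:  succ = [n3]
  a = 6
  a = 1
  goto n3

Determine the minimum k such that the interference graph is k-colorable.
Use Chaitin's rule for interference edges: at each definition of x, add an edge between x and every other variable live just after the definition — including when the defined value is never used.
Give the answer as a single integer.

def/use:
  n0: {c,p} / ∅
  n1: {a,g} / {p}
  n2: {c,g} / ∅
  n3: {a} / {p}
  n4: {g} / ∅
  n5: {g} / ∅
  n6: {a,p} / {a,p}
  n7: {c,g} / ∅
  n8: {a} / ∅

Live sets:
  n0 li=∅ lo={p}
  n1 li={p} lo={p}
  n2 li=∅ lo=∅
  n3 li={p} lo={a,p}
  n4 li={a,p} lo={a,p}
  n5 li={a,p} lo={a,p}
  n6 li={a,p} lo={p}
  n7 li=∅ lo=∅
  n8 li={p} lo={p}

Interfere edges:
  a: {g,p}
  c: {g,p}
  g: {a,c,p}
  p: {a,c,g}

Registers:
  lower bound: {a,g,p} mutually conflict ⇒ χ ≥ 3
  assign a→R2 c→R2 g→R0 p→R1 — no edge inside a register ⇒ χ ≤ 3
  χ = 3

Answer: 3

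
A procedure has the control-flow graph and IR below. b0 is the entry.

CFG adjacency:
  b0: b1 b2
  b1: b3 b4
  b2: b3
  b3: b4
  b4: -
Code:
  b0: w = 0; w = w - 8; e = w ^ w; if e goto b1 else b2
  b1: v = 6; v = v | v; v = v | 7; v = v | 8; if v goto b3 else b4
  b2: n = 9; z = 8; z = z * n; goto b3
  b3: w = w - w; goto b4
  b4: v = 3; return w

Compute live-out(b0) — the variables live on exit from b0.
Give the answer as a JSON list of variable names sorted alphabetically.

Answer: ["w"]

Derivation:
Block summaries:
  b0: {e,w} / ∅
  b1: {v} / ∅
  b2: {n,z} / ∅
  b3: {w} / {w}
  b4: {v} / {w}

Backward fixpoint:
  live b0: ∅→{w}
  live b1: {w}→{w}
  live b2: {w}→{w}
  live b3: {w}→{w}
  live b4: {w}→∅

live-out(b0) = ["w"]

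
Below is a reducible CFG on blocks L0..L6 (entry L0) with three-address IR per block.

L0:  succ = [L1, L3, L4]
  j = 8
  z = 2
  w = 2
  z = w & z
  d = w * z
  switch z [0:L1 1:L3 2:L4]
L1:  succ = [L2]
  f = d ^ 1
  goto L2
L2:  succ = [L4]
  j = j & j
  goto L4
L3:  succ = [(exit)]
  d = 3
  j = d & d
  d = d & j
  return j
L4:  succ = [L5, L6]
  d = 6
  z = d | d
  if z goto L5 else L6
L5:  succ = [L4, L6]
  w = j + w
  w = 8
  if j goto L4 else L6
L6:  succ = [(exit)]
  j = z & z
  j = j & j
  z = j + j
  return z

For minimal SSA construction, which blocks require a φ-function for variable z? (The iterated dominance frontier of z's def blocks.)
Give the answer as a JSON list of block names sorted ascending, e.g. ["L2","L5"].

Answer: ["L4"]

Derivation:
idom tree: L1←L0 L2←L1 L3←L0 L4←L0 L5←L4 L6←L4
Dom at joins:
  L4: preds {L0,L2,L5}: {L0} ∩ {L0,L1,L2} ∩ {L0,L4,L5} = {L0}; idom=L0
  L6: preds {L4,L5}: {L0,L4} ∩ {L0,L4,L5} = {L0,L4}; idom=L4

DF walk-up:
  join L4 pred L0: · stop@L0
  join L4 pred L2: L2→L1 stop@L0
  join L4 pred L5: L5→L4 stop@L0
  join L6 pred L4: · stop@L4
  join L6 pred L5: L5 stop@L4
  L0 → ∅
  L1 → {L4}
  L2 → {L4}
  L3 → ∅
  L4 → {L4}
  L5 → {L4,L6}
  L6 → ∅

φ for z: defs {L0,L4,L6}
  DF⁺ = {L4}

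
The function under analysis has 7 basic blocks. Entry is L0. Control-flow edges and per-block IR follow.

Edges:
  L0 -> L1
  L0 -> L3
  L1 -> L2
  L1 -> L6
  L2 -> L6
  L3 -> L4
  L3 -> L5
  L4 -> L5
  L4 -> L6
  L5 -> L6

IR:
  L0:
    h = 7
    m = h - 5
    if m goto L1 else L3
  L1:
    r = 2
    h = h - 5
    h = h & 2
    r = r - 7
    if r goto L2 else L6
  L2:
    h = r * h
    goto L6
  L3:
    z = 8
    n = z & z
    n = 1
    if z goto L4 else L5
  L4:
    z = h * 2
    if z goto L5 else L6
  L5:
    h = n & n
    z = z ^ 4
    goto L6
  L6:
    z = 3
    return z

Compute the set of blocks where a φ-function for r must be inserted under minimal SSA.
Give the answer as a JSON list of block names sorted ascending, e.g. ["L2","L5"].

idom tree: L1←L0 L2←L1 L3←L0 L4←L3 L5←L3 L6←L0
Join-block Dom:
  L5: preds {L3,L4}: {L0,L3} ∩ {L0,L3,L4} = {L0,L3}; idom=L3
  L6: preds {L1,L2,L4,L5}: {L0,L1} ∩ {L0,L1,L2} ∩ {L0,L3,L4} ∩ {L0,L3,L5} = {L0}; idom=L0

Frontier:
  L5←L3: walk · to L3
  L5←L4: walk L4 to L3
  L6←L1: walk L1 to L0
  L6←L2: walk L2→L1 to L0
  L6←L4: walk L4→L3 to L0
  L6←L5: walk L5→L3 to L0
  L0: DF=∅
  L1: DF={L6}
  L2: DF={L6}
  L3: DF={L6}
  L4: DF={L5,L6}
  L5: DF={L6}
  L6: DF=∅

φ for r: defs {L1}
  DF⁺ = {L6}

Answer: ["L6"]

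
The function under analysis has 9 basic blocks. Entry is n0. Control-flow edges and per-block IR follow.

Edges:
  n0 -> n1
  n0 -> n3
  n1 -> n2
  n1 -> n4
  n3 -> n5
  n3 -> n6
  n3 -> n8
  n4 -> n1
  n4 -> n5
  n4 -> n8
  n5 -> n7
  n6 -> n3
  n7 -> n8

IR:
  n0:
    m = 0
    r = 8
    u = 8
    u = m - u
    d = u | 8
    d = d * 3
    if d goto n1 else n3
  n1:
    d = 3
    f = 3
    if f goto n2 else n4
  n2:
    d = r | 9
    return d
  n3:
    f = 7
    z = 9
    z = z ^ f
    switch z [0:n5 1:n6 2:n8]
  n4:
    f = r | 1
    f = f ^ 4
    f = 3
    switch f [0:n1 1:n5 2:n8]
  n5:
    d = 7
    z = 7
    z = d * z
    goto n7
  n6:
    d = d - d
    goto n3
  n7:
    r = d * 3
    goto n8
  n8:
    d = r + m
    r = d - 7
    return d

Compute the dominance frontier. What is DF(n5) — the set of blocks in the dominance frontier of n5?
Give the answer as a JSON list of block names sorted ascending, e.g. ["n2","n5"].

Answer: ["n8"]

Derivation:
idom tree: n1←n0 n2←n1 n3←n0 n4←n1 n5←n0 n6←n3 n7←n5 n8←n0
Join-block Dom:
  n1: preds {n0,n4}: {n0} ∩ {n0,n1,n4} = {n0}; idom=n0
  n3: preds {n0,n6}: {n0} ∩ {n0,n3,n6} = {n0}; idom=n0
  n5: preds {n3,n4}: {n0,n3} ∩ {n0,n1,n4} = {n0}; idom=n0
  n8: preds {n3,n4,n7}: {n0,n3} ∩ {n0,n1,n4} ∩ {n0,n5,n7} = {n0}; idom=n0

DF walk-up:
  n1←n0: walk · to n0
  n1←n4: walk n4→n1 to n0
  n3←n0: walk · to n0
  n3←n6: walk n6→n3 to n0
  n5←n3: walk n3 to n0
  n5←n4: walk n4→n1 to n0
  n8←n3: walk n3 to n0
  n8←n4: walk n4→n1 to n0
  n8←n7: walk n7→n5 to n0
  n0: DF=∅
  n1: DF={n1,n5,n8}
  n2: DF=∅
  n3: DF={n3,n5,n8}
  n4: DF={n1,n5,n8}
  n5: DF={n8}
  n6: DF={n3}
  n7: DF={n8}
  n8: DF=∅

DF(n5) = ["n8"]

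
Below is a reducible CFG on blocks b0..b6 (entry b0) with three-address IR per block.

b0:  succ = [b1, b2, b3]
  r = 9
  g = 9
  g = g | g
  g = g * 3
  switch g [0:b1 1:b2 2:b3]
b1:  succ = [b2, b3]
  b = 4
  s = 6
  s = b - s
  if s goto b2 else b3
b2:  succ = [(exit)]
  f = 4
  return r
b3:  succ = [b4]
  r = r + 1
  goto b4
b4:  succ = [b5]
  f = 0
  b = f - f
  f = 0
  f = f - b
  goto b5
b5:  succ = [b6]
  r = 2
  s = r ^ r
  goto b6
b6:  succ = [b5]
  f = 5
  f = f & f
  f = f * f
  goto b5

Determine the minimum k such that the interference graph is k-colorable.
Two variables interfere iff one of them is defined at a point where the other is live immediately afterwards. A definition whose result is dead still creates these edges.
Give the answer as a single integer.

def/use:
  b0: {g,r} / ∅
  b1: {b,s} / ∅
  b2: {f} / {r}
  b3: {r} / {r}
  b4: {b,f} / ∅
  b5: {r,s} / ∅
  b6: {f} / ∅

Liveness:
  live b0: ∅→{r}
  live b1: {r}→{r}
  live b2: {r}→∅
  live b3: {r}→∅
  live b4: ∅→∅
  live b5: ∅→∅
  live b6: ∅→∅

Interfere edges:
  b: {f,r,s}
  f: {b,r}
  g: {r}
  r: {b,f,g,s}
  s: {b,r}

Registers:
  {b,f,r} pairwise interfere (3-clique) ⇒ χ ≥ 3
  3-colouring: c0={r}  c1={b,g}  c2={f,s}
  χ = 3

Answer: 3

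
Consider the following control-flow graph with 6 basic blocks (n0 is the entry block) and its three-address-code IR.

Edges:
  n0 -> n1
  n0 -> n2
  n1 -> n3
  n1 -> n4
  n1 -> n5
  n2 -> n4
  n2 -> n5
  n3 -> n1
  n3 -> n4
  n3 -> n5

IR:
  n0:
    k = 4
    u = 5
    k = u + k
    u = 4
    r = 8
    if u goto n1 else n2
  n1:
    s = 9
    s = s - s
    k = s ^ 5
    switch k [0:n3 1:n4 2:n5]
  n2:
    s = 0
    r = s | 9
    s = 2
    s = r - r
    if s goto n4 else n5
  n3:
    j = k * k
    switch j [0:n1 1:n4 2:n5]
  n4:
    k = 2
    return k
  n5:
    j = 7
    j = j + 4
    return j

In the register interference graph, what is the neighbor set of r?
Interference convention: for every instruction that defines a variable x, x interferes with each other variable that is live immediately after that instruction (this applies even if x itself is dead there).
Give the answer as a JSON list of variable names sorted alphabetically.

Block summaries:
  n0: {k,r,u} / ∅
  n1: {k,s} / ∅
  n2: {r,s} / ∅
  n3: {j} / {k}
  n4: {k} / ∅
  n5: {j} / ∅

Backward fixpoint:
  live n0: ∅→∅
  live n1: ∅→{k}
  live n2: ∅→∅
  live n3: {k}→∅
  live n4: ∅→∅
  live n5: ∅→∅

Conflict graph:
  j↔∅
  k↔{u}
  r↔{s,u}
  s↔{r}
  u↔{k,r}

N(r) = ["s", "u"]

Answer: ["s", "u"]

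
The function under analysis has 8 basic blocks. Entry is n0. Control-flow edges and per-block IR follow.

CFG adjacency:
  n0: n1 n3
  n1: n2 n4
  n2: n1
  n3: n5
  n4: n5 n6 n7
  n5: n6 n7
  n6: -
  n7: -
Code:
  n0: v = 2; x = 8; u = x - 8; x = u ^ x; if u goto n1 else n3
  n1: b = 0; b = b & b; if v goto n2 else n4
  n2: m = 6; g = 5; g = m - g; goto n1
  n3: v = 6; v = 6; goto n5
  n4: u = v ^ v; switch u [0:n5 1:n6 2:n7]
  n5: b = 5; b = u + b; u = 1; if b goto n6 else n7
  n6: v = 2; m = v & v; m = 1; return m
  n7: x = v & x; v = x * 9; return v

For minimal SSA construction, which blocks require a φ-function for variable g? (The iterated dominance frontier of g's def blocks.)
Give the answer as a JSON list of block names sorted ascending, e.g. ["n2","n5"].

idom tree: n1←n0 n2←n1 n3←n0 n4←n1 n5←n0 n6←n0 n7←n0
Dom at joins:
  n1: preds {n0,n2}: {n0} ∩ {n0,n1,n2} = {n0}; idom=n0
  n5: preds {n3,n4}: {n0,n3} ∩ {n0,n1,n4} = {n0}; idom=n0
  n6: preds {n4,n5}: {n0,n1,n4} ∩ {n0,n5} = {n0}; idom=n0
  n7: preds {n4,n5}: {n0,n1,n4} ∩ {n0,n5} = {n0}; idom=n0

Frontier:
  n1←n0: walk · to n0
  n1←n2: walk n2→n1 to n0
  n5←n3: walk n3 to n0
  n5←n4: walk n4→n1 to n0
  n6←n4: walk n4→n1 to n0
  n6←n5: walk n5 to n0
  n7←n4: walk n4→n1 to n0
  n7←n5: walk n5 to n0
  DF(n0)=∅
  DF(n1)={n1,n5,n6,n7}
  DF(n2)={n1}
  DF(n3)={n5}
  DF(n4)={n5,n6,n7}
  DF(n5)={n6,n7}
  DF(n6)=∅
  DF(n7)=∅

φ for g: defs {n2}
  DF⁺ = {n1,n5,n6,n7}

Answer: ["n1", "n5", "n6", "n7"]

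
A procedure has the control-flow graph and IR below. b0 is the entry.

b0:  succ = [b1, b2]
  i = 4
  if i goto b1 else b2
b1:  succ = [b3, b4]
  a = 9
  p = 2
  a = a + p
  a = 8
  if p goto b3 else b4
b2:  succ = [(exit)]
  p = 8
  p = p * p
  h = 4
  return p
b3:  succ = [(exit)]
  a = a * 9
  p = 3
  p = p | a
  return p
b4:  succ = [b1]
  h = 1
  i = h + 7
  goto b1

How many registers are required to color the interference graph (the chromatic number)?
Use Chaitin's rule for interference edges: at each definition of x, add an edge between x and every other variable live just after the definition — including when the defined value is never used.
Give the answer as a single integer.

Answer: 2

Analysis:
def/use:
  b0: def={i} ue=∅
  b1: def={a,p} ue=∅
  b2: def={h,p} ue=∅
  b3: def={a,p} ue={a}
  b4: def={h,i} ue=∅

Backward fixpoint:
  b0: in=∅ out=∅
  b1: in=∅ out={a}
  b2: in=∅ out=∅
  b3: in={a} out=∅
  b4: in=∅ out=∅

Conflict graph:
  a — {p}
  h — {p}
  i — ∅
  p — {a,h}

Registers:
  lower bound: {a,p} mutually conflict ⇒ χ ≥ 2
  assign a→c1 h→c1 i→c0 p→c0 — no edge inside a register ⇒ χ ≤ 2
  χ = 2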